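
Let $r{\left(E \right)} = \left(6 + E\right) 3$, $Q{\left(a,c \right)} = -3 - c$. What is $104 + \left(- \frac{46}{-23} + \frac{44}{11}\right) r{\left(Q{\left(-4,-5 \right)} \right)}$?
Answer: $248$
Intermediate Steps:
$r{\left(E \right)} = 18 + 3 E$
$104 + \left(- \frac{46}{-23} + \frac{44}{11}\right) r{\left(Q{\left(-4,-5 \right)} \right)} = 104 + \left(- \frac{46}{-23} + \frac{44}{11}\right) \left(18 + 3 \left(-3 - -5\right)\right) = 104 + \left(\left(-46\right) \left(- \frac{1}{23}\right) + 44 \cdot \frac{1}{11}\right) \left(18 + 3 \left(-3 + 5\right)\right) = 104 + \left(2 + 4\right) \left(18 + 3 \cdot 2\right) = 104 + 6 \left(18 + 6\right) = 104 + 6 \cdot 24 = 104 + 144 = 248$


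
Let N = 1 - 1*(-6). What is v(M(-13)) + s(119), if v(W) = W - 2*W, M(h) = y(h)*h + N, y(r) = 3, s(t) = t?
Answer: 151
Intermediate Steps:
N = 7 (N = 1 + 6 = 7)
M(h) = 7 + 3*h (M(h) = 3*h + 7 = 7 + 3*h)
v(W) = -W
v(M(-13)) + s(119) = -(7 + 3*(-13)) + 119 = -(7 - 39) + 119 = -1*(-32) + 119 = 32 + 119 = 151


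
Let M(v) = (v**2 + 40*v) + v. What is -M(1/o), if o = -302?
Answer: 12381/91204 ≈ 0.13575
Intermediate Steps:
M(v) = v**2 + 41*v
-M(1/o) = -(41 + 1/(-302))/(-302) = -(-1)*(41 - 1/302)/302 = -(-1)*12381/(302*302) = -1*(-12381/91204) = 12381/91204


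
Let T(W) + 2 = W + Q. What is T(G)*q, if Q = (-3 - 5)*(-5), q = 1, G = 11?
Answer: 49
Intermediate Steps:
Q = 40 (Q = -8*(-5) = 40)
T(W) = 38 + W (T(W) = -2 + (W + 40) = -2 + (40 + W) = 38 + W)
T(G)*q = (38 + 11)*1 = 49*1 = 49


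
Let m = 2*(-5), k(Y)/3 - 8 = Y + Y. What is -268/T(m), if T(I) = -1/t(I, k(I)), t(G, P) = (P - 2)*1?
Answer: -10184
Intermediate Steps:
k(Y) = 24 + 6*Y (k(Y) = 24 + 3*(Y + Y) = 24 + 3*(2*Y) = 24 + 6*Y)
t(G, P) = -2 + P (t(G, P) = (-2 + P)*1 = -2 + P)
m = -10
T(I) = -1/(22 + 6*I) (T(I) = -1/(-2 + (24 + 6*I)) = -1/(22 + 6*I))
-268/T(m) = -268/((-1/(22 + 6*(-10)))) = -268/((-1/(22 - 60))) = -268/((-1/(-38))) = -268/((-1*(-1/38))) = -268/1/38 = -268*38 = -10184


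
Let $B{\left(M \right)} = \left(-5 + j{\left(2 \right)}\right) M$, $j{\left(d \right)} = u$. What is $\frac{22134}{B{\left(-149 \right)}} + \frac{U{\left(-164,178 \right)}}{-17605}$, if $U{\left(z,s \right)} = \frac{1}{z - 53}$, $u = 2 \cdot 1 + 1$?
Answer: $\frac{42279094244}{569222465} \approx 74.275$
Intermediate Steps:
$u = 3$ ($u = 2 + 1 = 3$)
$U{\left(z,s \right)} = \frac{1}{-53 + z}$
$j{\left(d \right)} = 3$
$B{\left(M \right)} = - 2 M$ ($B{\left(M \right)} = \left(-5 + 3\right) M = - 2 M$)
$\frac{22134}{B{\left(-149 \right)}} + \frac{U{\left(-164,178 \right)}}{-17605} = \frac{22134}{\left(-2\right) \left(-149\right)} + \frac{1}{\left(-53 - 164\right) \left(-17605\right)} = \frac{22134}{298} + \frac{1}{-217} \left(- \frac{1}{17605}\right) = 22134 \cdot \frac{1}{298} - - \frac{1}{3820285} = \frac{11067}{149} + \frac{1}{3820285} = \frac{42279094244}{569222465}$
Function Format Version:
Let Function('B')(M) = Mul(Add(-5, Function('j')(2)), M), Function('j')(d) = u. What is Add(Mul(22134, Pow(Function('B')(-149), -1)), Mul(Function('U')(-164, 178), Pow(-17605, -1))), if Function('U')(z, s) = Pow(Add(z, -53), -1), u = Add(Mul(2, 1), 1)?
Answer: Rational(42279094244, 569222465) ≈ 74.275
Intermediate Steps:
u = 3 (u = Add(2, 1) = 3)
Function('U')(z, s) = Pow(Add(-53, z), -1)
Function('j')(d) = 3
Function('B')(M) = Mul(-2, M) (Function('B')(M) = Mul(Add(-5, 3), M) = Mul(-2, M))
Add(Mul(22134, Pow(Function('B')(-149), -1)), Mul(Function('U')(-164, 178), Pow(-17605, -1))) = Add(Mul(22134, Pow(Mul(-2, -149), -1)), Mul(Pow(Add(-53, -164), -1), Pow(-17605, -1))) = Add(Mul(22134, Pow(298, -1)), Mul(Pow(-217, -1), Rational(-1, 17605))) = Add(Mul(22134, Rational(1, 298)), Mul(Rational(-1, 217), Rational(-1, 17605))) = Add(Rational(11067, 149), Rational(1, 3820285)) = Rational(42279094244, 569222465)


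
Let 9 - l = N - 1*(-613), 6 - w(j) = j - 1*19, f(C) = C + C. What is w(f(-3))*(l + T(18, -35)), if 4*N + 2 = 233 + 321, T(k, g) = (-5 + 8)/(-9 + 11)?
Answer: -45911/2 ≈ -22956.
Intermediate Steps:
T(k, g) = 3/2
f(C) = 2*C
N = 138 (N = -1/2 + (233 + 321)/4 = -1/2 + (1/4)*554 = -1/2 + 277/2 = 138)
w(j) = 25 - j (w(j) = 6 - (j - 1*19) = 6 - (j - 19) = 6 - (-19 + j) = 6 + (19 - j) = 25 - j)
l = -742 (l = 9 - (138 - 1*(-613)) = 9 - (138 + 613) = 9 - 1*751 = 9 - 751 = -742)
w(f(-3))*(l + T(18, -35)) = (25 - 2*(-3))*(-742 + 3/2) = (25 - 1*(-6))*(-1481/2) = (25 + 6)*(-1481/2) = 31*(-1481/2) = -45911/2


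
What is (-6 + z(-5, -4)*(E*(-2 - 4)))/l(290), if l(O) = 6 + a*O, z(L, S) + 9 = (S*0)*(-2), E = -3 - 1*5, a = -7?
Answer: 219/1012 ≈ 0.21640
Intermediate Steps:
E = -8 (E = -3 - 5 = -8)
z(L, S) = -9 (z(L, S) = -9 + (S*0)*(-2) = -9 + 0*(-2) = -9 + 0 = -9)
l(O) = 6 - 7*O
(-6 + z(-5, -4)*(E*(-2 - 4)))/l(290) = (-6 - (-72)*(-2 - 4))/(6 - 7*290) = (-6 - (-72)*(-6))/(6 - 2030) = (-6 - 9*48)/(-2024) = (-6 - 432)*(-1/2024) = -438*(-1/2024) = 219/1012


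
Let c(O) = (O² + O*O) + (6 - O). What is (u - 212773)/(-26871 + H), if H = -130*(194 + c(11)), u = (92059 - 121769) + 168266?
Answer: 5709/6377 ≈ 0.89525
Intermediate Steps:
u = 138556 (u = -29710 + 168266 = 138556)
c(O) = 6 - O + 2*O² (c(O) = (O² + O²) + (6 - O) = 2*O² + (6 - O) = 6 - O + 2*O²)
H = -56030 (H = -130*(194 + (6 - 1*11 + 2*11²)) = -130*(194 + (6 - 11 + 2*121)) = -130*(194 + (6 - 11 + 242)) = -130*(194 + 237) = -130*431 = -56030)
(u - 212773)/(-26871 + H) = (138556 - 212773)/(-26871 - 56030) = -74217/(-82901) = -74217*(-1/82901) = 5709/6377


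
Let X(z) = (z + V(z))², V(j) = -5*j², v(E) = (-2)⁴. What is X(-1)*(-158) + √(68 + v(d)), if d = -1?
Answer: -5688 + 2*√21 ≈ -5678.8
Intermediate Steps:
v(E) = 16
X(z) = (z - 5*z²)²
X(-1)*(-158) + √(68 + v(d)) = ((-1)²*(-1 + 5*(-1))²)*(-158) + √(68 + 16) = (1*(-1 - 5)²)*(-158) + √84 = (1*(-6)²)*(-158) + 2*√21 = (1*36)*(-158) + 2*√21 = 36*(-158) + 2*√21 = -5688 + 2*√21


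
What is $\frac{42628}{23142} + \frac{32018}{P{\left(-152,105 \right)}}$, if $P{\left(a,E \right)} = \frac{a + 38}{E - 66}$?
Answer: $- \frac{126721939}{11571} \approx -10952.0$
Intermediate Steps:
$P{\left(a,E \right)} = \frac{38 + a}{-66 + E}$
$\frac{42628}{23142} + \frac{32018}{P{\left(-152,105 \right)}} = \frac{42628}{23142} + \frac{32018}{\frac{1}{-66 + 105} \left(38 - 152\right)} = 42628 \cdot \frac{1}{23142} + \frac{32018}{\frac{1}{39} \left(-114\right)} = \frac{21314}{11571} + \frac{32018}{\frac{1}{39} \left(-114\right)} = \frac{21314}{11571} + \frac{32018}{- \frac{38}{13}} = \frac{21314}{11571} + 32018 \left(- \frac{13}{38}\right) = \frac{21314}{11571} - \frac{208117}{19} = - \frac{126721939}{11571}$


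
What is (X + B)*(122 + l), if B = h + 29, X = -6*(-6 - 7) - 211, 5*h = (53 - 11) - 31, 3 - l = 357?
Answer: 118088/5 ≈ 23618.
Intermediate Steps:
l = -354 (l = 3 - 1*357 = 3 - 357 = -354)
h = 11/5 (h = ((53 - 11) - 31)/5 = (42 - 31)/5 = (1/5)*11 = 11/5 ≈ 2.2000)
X = -133 (X = -6*(-13) - 211 = 78 - 211 = -133)
B = 156/5 (B = 11/5 + 29 = 156/5 ≈ 31.200)
(X + B)*(122 + l) = (-133 + 156/5)*(122 - 354) = -509/5*(-232) = 118088/5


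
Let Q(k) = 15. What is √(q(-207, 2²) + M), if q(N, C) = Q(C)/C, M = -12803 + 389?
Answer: I*√49641/2 ≈ 111.4*I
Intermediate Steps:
M = -12414
q(N, C) = 15/C
√(q(-207, 2²) + M) = √(15/(2²) - 12414) = √(15/4 - 12414) = √(-49641/4) = I*√49641/2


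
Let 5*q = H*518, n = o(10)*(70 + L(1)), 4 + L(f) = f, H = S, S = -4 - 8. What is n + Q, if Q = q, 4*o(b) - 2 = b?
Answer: -5211/5 ≈ -1042.2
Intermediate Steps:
S = -12
o(b) = ½ + b/4
H = -12
L(f) = -4 + f
n = 201 (n = (½ + (¼)*10)*(70 + (-4 + 1)) = (½ + 5/2)*(70 - 3) = 3*67 = 201)
q = -6216/5 (q = (-12*518)/5 = (⅕)*(-6216) = -6216/5 ≈ -1243.2)
Q = -6216/5 ≈ -1243.2
n + Q = 201 - 6216/5 = -5211/5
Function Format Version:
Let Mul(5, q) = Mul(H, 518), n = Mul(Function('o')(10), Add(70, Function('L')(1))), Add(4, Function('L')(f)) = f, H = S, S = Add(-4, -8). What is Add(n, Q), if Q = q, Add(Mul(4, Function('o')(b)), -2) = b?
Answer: Rational(-5211, 5) ≈ -1042.2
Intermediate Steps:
S = -12
Function('o')(b) = Add(Rational(1, 2), Mul(Rational(1, 4), b))
H = -12
Function('L')(f) = Add(-4, f)
n = 201 (n = Mul(Add(Rational(1, 2), Mul(Rational(1, 4), 10)), Add(70, Add(-4, 1))) = Mul(Add(Rational(1, 2), Rational(5, 2)), Add(70, -3)) = Mul(3, 67) = 201)
q = Rational(-6216, 5) (q = Mul(Rational(1, 5), Mul(-12, 518)) = Mul(Rational(1, 5), -6216) = Rational(-6216, 5) ≈ -1243.2)
Q = Rational(-6216, 5) ≈ -1243.2
Add(n, Q) = Add(201, Rational(-6216, 5)) = Rational(-5211, 5)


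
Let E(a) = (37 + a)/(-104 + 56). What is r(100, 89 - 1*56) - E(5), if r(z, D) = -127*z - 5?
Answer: -101633/8 ≈ -12704.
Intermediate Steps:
r(z, D) = -5 - 127*z
E(a) = -37/48 - a/48 (E(a) = (37 + a)/(-48) = (37 + a)*(-1/48) = -37/48 - a/48)
r(100, 89 - 1*56) - E(5) = (-5 - 127*100) - (-37/48 - 1/48*5) = (-5 - 12700) - (-37/48 - 5/48) = -12705 - 1*(-7/8) = -12705 + 7/8 = -101633/8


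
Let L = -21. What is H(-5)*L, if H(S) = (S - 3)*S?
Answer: -840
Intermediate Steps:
H(S) = S*(-3 + S) (H(S) = (-3 + S)*S = S*(-3 + S))
H(-5)*L = -5*(-3 - 5)*(-21) = -5*(-8)*(-21) = 40*(-21) = -840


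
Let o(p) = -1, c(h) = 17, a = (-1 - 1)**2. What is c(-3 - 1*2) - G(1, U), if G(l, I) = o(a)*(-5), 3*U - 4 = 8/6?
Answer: 12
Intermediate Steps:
a = 4 (a = (-2)**2 = 4)
U = 16/9 (U = 4/3 + (8/6)/3 = 4/3 + (8*(1/6))/3 = 4/3 + (1/3)*(4/3) = 4/3 + 4/9 = 16/9 ≈ 1.7778)
G(l, I) = 5 (G(l, I) = -1*(-5) = 5)
c(-3 - 1*2) - G(1, U) = 17 - 1*5 = 17 - 5 = 12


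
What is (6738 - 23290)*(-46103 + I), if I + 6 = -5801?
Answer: 859214320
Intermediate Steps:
I = -5807 (I = -6 - 5801 = -5807)
(6738 - 23290)*(-46103 + I) = (6738 - 23290)*(-46103 - 5807) = -16552*(-51910) = 859214320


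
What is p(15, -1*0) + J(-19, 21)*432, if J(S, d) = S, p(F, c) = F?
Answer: -8193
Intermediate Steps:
p(15, -1*0) + J(-19, 21)*432 = 15 - 19*432 = 15 - 8208 = -8193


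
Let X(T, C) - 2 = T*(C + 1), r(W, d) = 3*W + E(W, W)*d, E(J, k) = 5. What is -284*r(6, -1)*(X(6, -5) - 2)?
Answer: 88608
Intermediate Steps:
r(W, d) = 3*W + 5*d
X(T, C) = 2 + T*(1 + C) (X(T, C) = 2 + T*(C + 1) = 2 + T*(1 + C))
-284*r(6, -1)*(X(6, -5) - 2) = -284*(3*6 + 5*(-1))*((2 + 6 - 5*6) - 2) = -284*(18 - 5)*((2 + 6 - 30) - 2) = -3692*(-22 - 2) = -3692*(-24) = -284*(-312) = 88608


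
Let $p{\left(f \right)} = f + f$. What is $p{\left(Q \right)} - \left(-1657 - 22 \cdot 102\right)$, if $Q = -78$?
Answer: $3745$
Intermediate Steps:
$p{\left(f \right)} = 2 f$
$p{\left(Q \right)} - \left(-1657 - 22 \cdot 102\right) = 2 \left(-78\right) - \left(-1657 - 22 \cdot 102\right) = -156 - \left(-1657 - 2244\right) = -156 - -3901 = -156 + 3901 = 3745$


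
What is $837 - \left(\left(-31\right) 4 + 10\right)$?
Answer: $951$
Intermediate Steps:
$837 - \left(\left(-31\right) 4 + 10\right) = 837 - \left(-124 + 10\right) = 837 - -114 = 837 + 114 = 951$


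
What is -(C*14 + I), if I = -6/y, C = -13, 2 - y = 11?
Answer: 544/3 ≈ 181.33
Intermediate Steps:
y = -9 (y = 2 - 1*11 = 2 - 11 = -9)
I = ⅔ (I = -6/(-9) = -6*(-⅑) = ⅔ ≈ 0.66667)
-(C*14 + I) = -(-13*14 + ⅔) = -(-182 + ⅔) = -1*(-544/3) = 544/3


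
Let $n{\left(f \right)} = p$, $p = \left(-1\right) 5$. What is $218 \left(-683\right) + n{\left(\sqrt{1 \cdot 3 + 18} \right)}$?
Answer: $-148899$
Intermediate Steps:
$p = -5$
$n{\left(f \right)} = -5$
$218 \left(-683\right) + n{\left(\sqrt{1 \cdot 3 + 18} \right)} = 218 \left(-683\right) - 5 = -148894 - 5 = -148899$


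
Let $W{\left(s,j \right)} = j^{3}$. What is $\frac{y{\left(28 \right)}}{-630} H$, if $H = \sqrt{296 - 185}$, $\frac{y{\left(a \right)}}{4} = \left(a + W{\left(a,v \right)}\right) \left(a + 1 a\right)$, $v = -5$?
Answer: $\frac{1552 \sqrt{111}}{45} \approx 363.36$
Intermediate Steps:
$y{\left(a \right)} = 8 a \left(-125 + a\right)$ ($y{\left(a \right)} = 4 \left(a + \left(-5\right)^{3}\right) \left(a + 1 a\right) = 4 \left(a - 125\right) \left(a + a\right) = 4 \left(-125 + a\right) 2 a = 4 \cdot 2 a \left(-125 + a\right) = 8 a \left(-125 + a\right)$)
$H = \sqrt{111} \approx 10.536$
$\frac{y{\left(28 \right)}}{-630} H = \frac{8 \cdot 28 \left(-125 + 28\right)}{-630} \sqrt{111} = 8 \cdot 28 \left(-97\right) \left(- \frac{1}{630}\right) \sqrt{111} = \left(-21728\right) \left(- \frac{1}{630}\right) \sqrt{111} = \frac{1552 \sqrt{111}}{45}$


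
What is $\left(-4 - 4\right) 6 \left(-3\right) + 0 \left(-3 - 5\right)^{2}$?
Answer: $144$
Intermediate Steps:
$\left(-4 - 4\right) 6 \left(-3\right) + 0 \left(-3 - 5\right)^{2} = \left(-8\right) \left(-18\right) + 0 \left(-8\right)^{2} = 144 + 0 \cdot 64 = 144 + 0 = 144$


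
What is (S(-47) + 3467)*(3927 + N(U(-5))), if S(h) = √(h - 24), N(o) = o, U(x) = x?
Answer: 13597574 + 3922*I*√71 ≈ 1.3598e+7 + 33047.0*I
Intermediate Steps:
S(h) = √(-24 + h)
(S(-47) + 3467)*(3927 + N(U(-5))) = (√(-24 - 47) + 3467)*(3927 - 5) = (√(-71) + 3467)*3922 = (I*√71 + 3467)*3922 = (3467 + I*√71)*3922 = 13597574 + 3922*I*√71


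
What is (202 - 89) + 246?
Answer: 359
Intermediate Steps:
(202 - 89) + 246 = 113 + 246 = 359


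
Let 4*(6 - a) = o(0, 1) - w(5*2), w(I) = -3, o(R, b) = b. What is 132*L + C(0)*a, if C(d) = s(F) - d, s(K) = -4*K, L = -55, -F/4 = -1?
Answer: -7340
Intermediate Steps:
F = 4 (F = -4*(-1) = 4)
a = 5 (a = 6 - (1 - 1*(-3))/4 = 6 - (1 + 3)/4 = 6 - ¼*4 = 6 - 1 = 5)
C(d) = -16 - d (C(d) = -4*4 - d = -16 - d)
132*L + C(0)*a = 132*(-55) + (-16 - 1*0)*5 = -7260 + (-16 + 0)*5 = -7260 - 16*5 = -7260 - 80 = -7340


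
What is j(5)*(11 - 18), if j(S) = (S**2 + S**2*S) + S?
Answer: -1085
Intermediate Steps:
j(S) = S + S**2 + S**3 (j(S) = (S**2 + S**3) + S = S + S**2 + S**3)
j(5)*(11 - 18) = (5*(1 + 5 + 5**2))*(11 - 18) = (5*(1 + 5 + 25))*(-7) = (5*31)*(-7) = 155*(-7) = -1085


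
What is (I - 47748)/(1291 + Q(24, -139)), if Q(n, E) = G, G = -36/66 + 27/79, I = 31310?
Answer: -7142311/560851 ≈ -12.735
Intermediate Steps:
G = -177/869 (G = -36*1/66 + 27*(1/79) = -6/11 + 27/79 = -177/869 ≈ -0.20368)
Q(n, E) = -177/869
(I - 47748)/(1291 + Q(24, -139)) = (31310 - 47748)/(1291 - 177/869) = -16438/1121702/869 = -16438*869/1121702 = -7142311/560851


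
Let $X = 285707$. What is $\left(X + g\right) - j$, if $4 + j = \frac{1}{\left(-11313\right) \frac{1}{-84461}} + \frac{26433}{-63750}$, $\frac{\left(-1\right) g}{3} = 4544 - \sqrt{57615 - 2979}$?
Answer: $\frac{65406436581343}{240401250} + 6 \sqrt{13659} \approx 2.7277 \cdot 10^{5}$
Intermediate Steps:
$g = -13632 + 6 \sqrt{13659}$ ($g = - 3 \left(4544 - \sqrt{57615 - 2979}\right) = - 3 \left(4544 - \sqrt{54636}\right) = - 3 \left(4544 - 2 \sqrt{13659}\right) = -13632 + 6 \sqrt{13659} \approx -12931.0$)
$j = \frac{733512407}{240401250}$ ($j = -4 + \left(\frac{1}{\left(-11313\right) \frac{1}{-84461}} + \frac{26433}{-63750}\right) = -4 - \left(\frac{8811}{21250} + \frac{1}{11313 \left(- \frac{1}{84461}\right)}\right) = -4 - - \frac{1695117407}{240401250} = -4 + \left(\frac{84461}{11313} - \frac{8811}{21250}\right) = -4 + \frac{1695117407}{240401250} = \frac{733512407}{240401250} \approx 3.0512$)
$\left(X + g\right) - j = \left(285707 - \left(13632 - 6 \sqrt{13659}\right)\right) - \frac{733512407}{240401250} = \left(272075 + 6 \sqrt{13659}\right) - \frac{733512407}{240401250} = \frac{65406436581343}{240401250} + 6 \sqrt{13659}$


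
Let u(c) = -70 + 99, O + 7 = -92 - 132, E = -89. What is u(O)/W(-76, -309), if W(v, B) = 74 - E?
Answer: 29/163 ≈ 0.17791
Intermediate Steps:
O = -231 (O = -7 + (-92 - 132) = -7 - 224 = -231)
u(c) = 29
W(v, B) = 163 (W(v, B) = 74 - 1*(-89) = 74 + 89 = 163)
u(O)/W(-76, -309) = 29/163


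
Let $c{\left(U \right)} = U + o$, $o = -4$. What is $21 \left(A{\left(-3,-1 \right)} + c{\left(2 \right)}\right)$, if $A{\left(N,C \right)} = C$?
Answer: $-63$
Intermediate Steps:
$c{\left(U \right)} = -4 + U$ ($c{\left(U \right)} = U - 4 = -4 + U$)
$21 \left(A{\left(-3,-1 \right)} + c{\left(2 \right)}\right) = 21 \left(-1 + \left(-4 + 2\right)\right) = 21 \left(-1 - 2\right) = 21 \left(-3\right) = -63$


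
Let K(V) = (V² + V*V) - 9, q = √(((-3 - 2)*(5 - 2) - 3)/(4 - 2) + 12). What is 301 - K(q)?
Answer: 304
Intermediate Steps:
q = √3 (q = √((-5*3 - 3)/2 + 12) = √((-15 - 3)*(½) + 12) = √(-18*½ + 12) = √(-9 + 12) = √3 ≈ 1.7320)
K(V) = -9 + 2*V² (K(V) = (V² + V²) - 9 = 2*V² - 9 = -9 + 2*V²)
301 - K(q) = 301 - (-9 + 2*(√3)²) = 301 - (-9 + 2*3) = 301 - (-9 + 6) = 301 - 1*(-3) = 301 + 3 = 304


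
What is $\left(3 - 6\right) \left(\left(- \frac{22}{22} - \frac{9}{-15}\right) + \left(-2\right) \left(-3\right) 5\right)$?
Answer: $- \frac{444}{5} \approx -88.8$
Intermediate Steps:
$\left(3 - 6\right) \left(\left(- \frac{22}{22} - \frac{9}{-15}\right) + \left(-2\right) \left(-3\right) 5\right) = \left(3 - 6\right) \left(\left(\left(-22\right) \frac{1}{22} - - \frac{3}{5}\right) + 6 \cdot 5\right) = - 3 \left(\left(-1 + \frac{3}{5}\right) + 30\right) = - 3 \left(- \frac{2}{5} + 30\right) = \left(-3\right) \frac{148}{5} = - \frac{444}{5}$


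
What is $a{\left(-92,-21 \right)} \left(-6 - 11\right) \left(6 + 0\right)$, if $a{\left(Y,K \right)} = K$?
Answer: $2142$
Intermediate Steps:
$a{\left(-92,-21 \right)} \left(-6 - 11\right) \left(6 + 0\right) = - 21 \left(-6 - 11\right) \left(6 + 0\right) = - 21 \left(\left(-17\right) 6\right) = \left(-21\right) \left(-102\right) = 2142$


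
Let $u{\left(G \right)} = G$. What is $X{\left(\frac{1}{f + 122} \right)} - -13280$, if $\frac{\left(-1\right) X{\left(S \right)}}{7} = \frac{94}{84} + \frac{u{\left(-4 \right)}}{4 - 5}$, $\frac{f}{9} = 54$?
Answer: $\frac{79465}{6} \approx 13244.0$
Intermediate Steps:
$f = 486$ ($f = 9 \cdot 54 = 486$)
$X{\left(S \right)} = - \frac{215}{6}$ ($X{\left(S \right)} = - 7 \left(\frac{94}{84} - \frac{4}{4 - 5}\right) = - 7 \left(94 \cdot \frac{1}{84} - \frac{4}{4 - 5}\right) = - 7 \left(\frac{47}{42} - \frac{4}{-1}\right) = - 7 \left(\frac{47}{42} - -4\right) = - 7 \left(\frac{47}{42} + 4\right) = \left(-7\right) \frac{215}{42} = - \frac{215}{6}$)
$X{\left(\frac{1}{f + 122} \right)} - -13280 = - \frac{215}{6} - -13280 = - \frac{215}{6} + 13280 = \frac{79465}{6}$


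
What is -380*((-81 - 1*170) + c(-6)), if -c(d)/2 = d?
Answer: 90820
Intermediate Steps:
c(d) = -2*d
-380*((-81 - 1*170) + c(-6)) = -380*((-81 - 1*170) - 2*(-6)) = -380*((-81 - 170) + 12) = -380*(-251 + 12) = -380*(-239) = 90820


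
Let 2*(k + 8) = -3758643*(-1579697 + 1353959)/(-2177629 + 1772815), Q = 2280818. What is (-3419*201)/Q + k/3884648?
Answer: -1232431768910945/2158076363219408 ≈ -0.57108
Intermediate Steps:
k = -141412505093/134938 (k = -8 + (-3758643*(-1579697 + 1353959)/(-2177629 + 1772815))/2 = -8 + (-3758643/((-404814/(-225738))))/2 = -8 + (-3758643/((-404814*(-1/225738))))/2 = -8 + (-3758643/67469/37623)/2 = -8 + (-3758643*37623/67469)/2 = -8 + (1/2)*(-141411425589/67469) = -8 - 141411425589/134938 = -141412505093/134938 ≈ -1.0480e+6)
(-3419*201)/Q + k/3884648 = -3419*201/2280818 - 141412505093/134938/3884648 = -687219*1/2280818 - 141412505093/134938*1/3884648 = -687219/2280818 - 141412505093/524186631824 = -1232431768910945/2158076363219408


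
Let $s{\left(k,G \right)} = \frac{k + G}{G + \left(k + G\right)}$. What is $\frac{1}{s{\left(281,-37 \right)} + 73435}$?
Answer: $\frac{207}{15201289} \approx 1.3617 \cdot 10^{-5}$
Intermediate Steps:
$s{\left(k,G \right)} = \frac{G + k}{k + 2 G}$ ($s{\left(k,G \right)} = \frac{G + k}{G + \left(G + k\right)} = \frac{G + k}{k + 2 G}$)
$\frac{1}{s{\left(281,-37 \right)} + 73435} = \frac{1}{\frac{-37 + 281}{281 + 2 \left(-37\right)} + 73435} = \frac{1}{\frac{1}{281 - 74} \cdot 244 + 73435} = \frac{1}{\frac{1}{207} \cdot 244 + 73435} = \frac{1}{\frac{244}{207} + 73435} = \frac{1}{\frac{15201289}{207}} = \frac{207}{15201289}$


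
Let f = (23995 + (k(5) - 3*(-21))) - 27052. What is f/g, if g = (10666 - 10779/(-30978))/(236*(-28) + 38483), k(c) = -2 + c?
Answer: -984461478750/110140709 ≈ -8938.2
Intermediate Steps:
f = -2991 (f = (23995 + ((-2 + 5) - 3*(-21))) - 27052 = (23995 + (3 + 63)) - 27052 = (23995 + 66) - 27052 = 24061 - 27052 = -2991)
g = 110140709/329141250 (g = (10666 - 10779*(-1/30978))/(-6608 + 38483) = (10666 + 3593/10326)/31875 = (110140709/10326)*(1/31875) = 110140709/329141250 ≈ 0.33463)
f/g = -2991/110140709/329141250 = -2991*329141250/110140709 = -984461478750/110140709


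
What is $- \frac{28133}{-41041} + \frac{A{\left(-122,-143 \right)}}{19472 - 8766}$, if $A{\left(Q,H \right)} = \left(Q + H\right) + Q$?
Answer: $\frac{40758433}{62769278} \approx 0.64934$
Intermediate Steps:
$A{\left(Q,H \right)} = H + 2 Q$ ($A{\left(Q,H \right)} = \left(H + Q\right) + Q = H + 2 Q$)
$- \frac{28133}{-41041} + \frac{A{\left(-122,-143 \right)}}{19472 - 8766} = - \frac{28133}{-41041} + \frac{-143 + 2 \left(-122\right)}{19472 - 8766} = \left(-28133\right) \left(- \frac{1}{41041}\right) + \frac{-143 - 244}{10706} = \frac{4019}{5863} - \frac{387}{10706} = \frac{40758433}{62769278}$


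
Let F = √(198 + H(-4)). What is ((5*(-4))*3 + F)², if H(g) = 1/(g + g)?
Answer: (240 - √3166)²/16 ≈ 2109.9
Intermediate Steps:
H(g) = 1/(2*g)
F = √3166/4 (F = √(198 + (½)/(-4)) = √(198 + (½)*(-¼)) = √(198 - ⅛) = √(1583/8) = √3166/4 ≈ 14.067)
((5*(-4))*3 + F)² = ((5*(-4))*3 + √3166/4)² = (-20*3 + √3166/4)² = (-60 + √3166/4)²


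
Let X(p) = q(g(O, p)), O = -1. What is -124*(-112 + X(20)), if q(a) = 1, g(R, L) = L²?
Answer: 13764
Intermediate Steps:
X(p) = 1
-124*(-112 + X(20)) = -124*(-112 + 1) = -124*(-111) = 13764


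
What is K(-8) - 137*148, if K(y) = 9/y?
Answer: -162217/8 ≈ -20277.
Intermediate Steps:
K(-8) - 137*148 = 9/(-8) - 137*148 = 9*(-⅛) - 20276 = -9/8 - 20276 = -162217/8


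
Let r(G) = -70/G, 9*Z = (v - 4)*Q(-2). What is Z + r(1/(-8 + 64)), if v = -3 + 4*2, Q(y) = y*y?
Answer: -35276/9 ≈ -3919.6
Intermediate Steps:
Q(y) = y²
v = 5 (v = -3 + 8 = 5)
Z = 4/9 (Z = ((5 - 4)*(-2)²)/9 = (1*4)/9 = (⅑)*4 = 4/9 ≈ 0.44444)
Z + r(1/(-8 + 64)) = 4/9 - 70/(1/(-8 + 64)) = 4/9 - 70/(1/56) = 4/9 - 70/1/56 = 4/9 - 70*56 = 4/9 - 3920 = -35276/9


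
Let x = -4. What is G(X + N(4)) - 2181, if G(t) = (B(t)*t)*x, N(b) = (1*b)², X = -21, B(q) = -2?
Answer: -2221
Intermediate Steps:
N(b) = b²
G(t) = 8*t (G(t) = -2*t*(-4) = 8*t)
G(X + N(4)) - 2181 = 8*(-21 + 4²) - 2181 = 8*(-21 + 16) - 2181 = 8*(-5) - 2181 = -40 - 2181 = -2221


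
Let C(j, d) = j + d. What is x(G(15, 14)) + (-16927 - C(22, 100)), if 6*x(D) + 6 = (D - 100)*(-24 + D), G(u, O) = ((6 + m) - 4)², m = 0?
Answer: -16730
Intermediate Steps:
C(j, d) = d + j
G(u, O) = 4 (G(u, O) = ((6 + 0) - 4)² = (6 - 4)² = 2² = 4)
x(D) = -1 + (-100 + D)*(-24 + D)/6 (x(D) = -1 + ((D - 100)*(-24 + D))/6 = -1 + ((-100 + D)*(-24 + D))/6 = -1 + (-100 + D)*(-24 + D)/6)
x(G(15, 14)) + (-16927 - C(22, 100)) = (399 - 62/3*4 + (⅙)*4²) + (-16927 - (100 + 22)) = (399 - 248/3 + (⅙)*16) + (-16927 - 1*122) = (399 - 248/3 + 8/3) + (-16927 - 122) = 319 - 17049 = -16730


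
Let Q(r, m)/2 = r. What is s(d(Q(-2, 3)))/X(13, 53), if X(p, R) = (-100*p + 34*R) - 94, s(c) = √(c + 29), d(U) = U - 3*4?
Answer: √13/408 ≈ 0.0088371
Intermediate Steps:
Q(r, m) = 2*r
d(U) = -12 + U (d(U) = U - 12 = -12 + U)
s(c) = √(29 + c)
X(p, R) = -94 - 100*p + 34*R
s(d(Q(-2, 3)))/X(13, 53) = √(29 + (-12 + 2*(-2)))/(-94 - 100*13 + 34*53) = √(29 + (-12 - 4))/(-94 - 1300 + 1802) = √(29 - 16)/408 = √13*(1/408) = √13/408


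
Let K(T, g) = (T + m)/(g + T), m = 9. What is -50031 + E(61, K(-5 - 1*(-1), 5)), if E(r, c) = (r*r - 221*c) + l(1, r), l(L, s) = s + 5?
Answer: -47349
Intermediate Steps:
l(L, s) = 5 + s
K(T, g) = (9 + T)/(T + g) (K(T, g) = (T + 9)/(g + T) = (9 + T)/(T + g))
E(r, c) = 5 + r + r² - 221*c (E(r, c) = (r*r - 221*c) + (5 + r) = (r² - 221*c) + (5 + r) = 5 + r + r² - 221*c)
-50031 + E(61, K(-5 - 1*(-1), 5)) = -50031 + (5 + 61 + 61² - 221*(9 + (-5 - 1*(-1)))/((-5 - 1*(-1)) + 5)) = -50031 + (5 + 61 + 3721 - 221*(9 + (-5 + 1))/((-5 + 1) + 5)) = -50031 + (5 + 61 + 3721 - 221*(9 - 4)/(-4 + 5)) = -50031 + (5 + 61 + 3721 - 221*5/1) = -50031 + (5 + 61 + 3721 - 221*5) = -50031 + (5 + 61 + 3721 - 1105) = -50031 + 2682 = -47349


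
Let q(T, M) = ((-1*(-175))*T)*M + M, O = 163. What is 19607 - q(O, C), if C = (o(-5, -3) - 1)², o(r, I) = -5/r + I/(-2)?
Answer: -89153/2 ≈ -44577.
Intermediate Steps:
o(r, I) = -5/r - I/2 (o(r, I) = -5/r + I*(-½) = -5/r - I/2)
C = 9/4 (C = ((-5/(-5) - ½*(-3)) - 1)² = ((-5*(-⅕) + 3/2) - 1)² = ((1 + 3/2) - 1)² = (5/2 - 1)² = (3/2)² = 9/4 ≈ 2.2500)
q(T, M) = M + 175*M*T (q(T, M) = (175*T)*M + M = 175*M*T + M = M + 175*M*T)
19607 - q(O, C) = 19607 - 9*(1 + 175*163)/4 = 19607 - 9*(1 + 28525)/4 = 19607 - 9*28526/4 = 19607 - 1*128367/2 = 19607 - 128367/2 = -89153/2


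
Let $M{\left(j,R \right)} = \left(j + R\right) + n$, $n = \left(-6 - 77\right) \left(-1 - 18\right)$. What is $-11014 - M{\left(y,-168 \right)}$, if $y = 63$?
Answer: $-12486$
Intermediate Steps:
$n = 1577$ ($n = \left(-83\right) \left(-19\right) = 1577$)
$M{\left(j,R \right)} = 1577 + R + j$ ($M{\left(j,R \right)} = \left(j + R\right) + 1577 = \left(R + j\right) + 1577 = 1577 + R + j$)
$-11014 - M{\left(y,-168 \right)} = -11014 - \left(1577 - 168 + 63\right) = -11014 - 1472 = -12486$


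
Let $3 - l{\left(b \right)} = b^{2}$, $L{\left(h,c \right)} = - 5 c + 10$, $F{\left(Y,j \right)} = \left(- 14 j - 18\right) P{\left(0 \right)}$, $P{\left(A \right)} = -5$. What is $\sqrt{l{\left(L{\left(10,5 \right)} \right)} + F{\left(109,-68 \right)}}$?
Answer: $2 i \sqrt{1223} \approx 69.943 i$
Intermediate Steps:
$F{\left(Y,j \right)} = 90 + 70 j$ ($F{\left(Y,j \right)} = \left(- 14 j - 18\right) \left(-5\right) = \left(-18 - 14 j\right) \left(-5\right) = 90 + 70 j$)
$L{\left(h,c \right)} = 10 - 5 c$
$l{\left(b \right)} = 3 - b^{2}$
$\sqrt{l{\left(L{\left(10,5 \right)} \right)} + F{\left(109,-68 \right)}} = \sqrt{\left(3 - \left(10 - 25\right)^{2}\right) + \left(90 + 70 \left(-68\right)\right)} = \sqrt{\left(3 - \left(10 - 25\right)^{2}\right) + \left(90 - 4760\right)} = \sqrt{\left(3 - \left(-15\right)^{2}\right) - 4670} = \sqrt{\left(3 - 225\right) - 4670} = \sqrt{-222 - 4670} = \sqrt{-4892} = 2 i \sqrt{1223}$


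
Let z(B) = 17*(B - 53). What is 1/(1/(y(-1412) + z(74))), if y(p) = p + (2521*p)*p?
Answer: 5026227569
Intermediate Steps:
z(B) = -901 + 17*B (z(B) = 17*(-53 + B) = -901 + 17*B)
y(p) = p + 2521*p**2
1/(1/(y(-1412) + z(74))) = 1/(1/(-1412*(1 + 2521*(-1412)) + (-901 + 17*74))) = 1/(1/(-1412*(1 - 3559652) + (-901 + 1258))) = 1/(1/(-1412*(-3559651) + 357)) = 1/(1/(5026227212 + 357)) = 1/(1/5026227569) = 5026227569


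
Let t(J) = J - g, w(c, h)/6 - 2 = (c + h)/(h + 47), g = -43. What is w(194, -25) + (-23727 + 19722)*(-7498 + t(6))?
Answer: 328166334/11 ≈ 2.9833e+7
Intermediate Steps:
w(c, h) = 12 + 6*(c + h)/(47 + h) (w(c, h) = 12 + 6*((c + h)/(h + 47)) = 12 + 6*((c + h)/(47 + h)) = 12 + 6*(c + h)/(47 + h))
t(J) = 43 + J (t(J) = J - 1*(-43) = J + 43 = 43 + J)
w(194, -25) + (-23727 + 19722)*(-7498 + t(6)) = 6*(94 + 194 + 3*(-25))/(47 - 25) + (-23727 + 19722)*(-7498 + (43 + 6)) = 6*(94 + 194 - 75)/22 - 4005*(-7498 + 49) = 6*(1/22)*213 - 4005*(-7449) = 639/11 + 29833245 = 328166334/11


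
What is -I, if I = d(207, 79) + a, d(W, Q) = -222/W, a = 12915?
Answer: -891061/69 ≈ -12914.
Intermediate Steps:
I = 891061/69 (I = -222/207 + 12915 = -222*1/207 + 12915 = -74/69 + 12915 = 891061/69 ≈ 12914.)
-I = -1*891061/69 = -891061/69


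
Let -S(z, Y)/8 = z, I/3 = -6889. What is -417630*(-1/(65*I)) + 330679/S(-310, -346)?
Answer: 29545571043/222101360 ≈ 133.03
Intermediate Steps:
I = -20667 (I = 3*(-6889) = -20667)
S(z, Y) = -8*z
-417630*(-1/(65*I)) + 330679/S(-310, -346) = -417630/((-65*(-20667))) + 330679/((-8*(-310))) = -417630/1343355 + 330679/2480 = -417630*1/1343355 + 330679*(1/2480) = -27842/89557 + 330679/2480 = 29545571043/222101360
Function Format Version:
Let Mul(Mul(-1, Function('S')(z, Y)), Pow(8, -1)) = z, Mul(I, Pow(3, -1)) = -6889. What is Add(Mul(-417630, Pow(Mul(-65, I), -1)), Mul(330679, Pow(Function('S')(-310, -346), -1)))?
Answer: Rational(29545571043, 222101360) ≈ 133.03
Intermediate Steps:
I = -20667 (I = Mul(3, -6889) = -20667)
Function('S')(z, Y) = Mul(-8, z)
Add(Mul(-417630, Pow(Mul(-65, I), -1)), Mul(330679, Pow(Function('S')(-310, -346), -1))) = Add(Mul(-417630, Pow(Mul(-65, -20667), -1)), Mul(330679, Pow(Mul(-8, -310), -1))) = Add(Mul(-417630, Pow(1343355, -1)), Mul(330679, Pow(2480, -1))) = Add(Mul(-417630, Rational(1, 1343355)), Mul(330679, Rational(1, 2480))) = Add(Rational(-27842, 89557), Rational(330679, 2480)) = Rational(29545571043, 222101360)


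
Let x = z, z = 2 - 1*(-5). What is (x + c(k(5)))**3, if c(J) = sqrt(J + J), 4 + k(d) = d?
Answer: (7 + sqrt(2))**3 ≈ 595.72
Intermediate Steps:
z = 7 (z = 2 + 5 = 7)
k(d) = -4 + d
c(J) = sqrt(2)*sqrt(J) (c(J) = sqrt(2*J) = sqrt(2)*sqrt(J))
x = 7
(x + c(k(5)))**3 = (7 + sqrt(2)*sqrt(-4 + 5))**3 = (7 + sqrt(2)*sqrt(1))**3 = (7 + sqrt(2)*1)**3 = (7 + sqrt(2))**3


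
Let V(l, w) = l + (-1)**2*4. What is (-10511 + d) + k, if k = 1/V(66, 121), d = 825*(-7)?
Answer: -1140019/70 ≈ -16286.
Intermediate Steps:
V(l, w) = 4 + l (V(l, w) = l + 1*4 = l + 4 = 4 + l)
d = -5775
k = 1/70 (k = 1/(4 + 66) = 1/70 ≈ 0.014286)
(-10511 + d) + k = (-10511 - 5775) + 1/70 = -16286 + 1/70 = -1140019/70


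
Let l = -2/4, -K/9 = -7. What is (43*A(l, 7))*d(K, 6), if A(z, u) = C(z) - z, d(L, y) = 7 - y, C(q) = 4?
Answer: 387/2 ≈ 193.50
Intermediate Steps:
K = 63 (K = -9*(-7) = 63)
l = -½ (l = -2*¼ = -½ ≈ -0.50000)
A(z, u) = 4 - z
(43*A(l, 7))*d(K, 6) = (43*(4 - 1*(-½)))*(7 - 1*6) = (43*(4 + ½))*(7 - 6) = (43*(9/2))*1 = (387/2)*1 = 387/2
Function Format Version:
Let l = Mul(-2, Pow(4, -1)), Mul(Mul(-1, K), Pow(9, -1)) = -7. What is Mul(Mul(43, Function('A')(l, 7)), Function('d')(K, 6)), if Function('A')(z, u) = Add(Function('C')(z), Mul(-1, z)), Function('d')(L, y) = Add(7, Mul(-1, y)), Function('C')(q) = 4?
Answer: Rational(387, 2) ≈ 193.50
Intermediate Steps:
K = 63 (K = Mul(-9, -7) = 63)
l = Rational(-1, 2) (l = Mul(-2, Rational(1, 4)) = Rational(-1, 2) ≈ -0.50000)
Function('A')(z, u) = Add(4, Mul(-1, z))
Mul(Mul(43, Function('A')(l, 7)), Function('d')(K, 6)) = Mul(Mul(43, Add(4, Mul(-1, Rational(-1, 2)))), Add(7, Mul(-1, 6))) = Mul(Mul(43, Add(4, Rational(1, 2))), Add(7, -6)) = Mul(Mul(43, Rational(9, 2)), 1) = Mul(Rational(387, 2), 1) = Rational(387, 2)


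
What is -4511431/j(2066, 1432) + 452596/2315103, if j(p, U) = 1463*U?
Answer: -1356604511551/692882546664 ≈ -1.9579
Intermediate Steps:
-4511431/j(2066, 1432) + 452596/2315103 = -4511431/(1463*1432) + 452596/2315103 = -4511431/2095016 + 452596*(1/2315103) = -4511431*1/2095016 + 452596/2315103 = -4511431/2095016 + 452596/2315103 = -1356604511551/692882546664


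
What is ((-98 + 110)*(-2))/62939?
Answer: -24/62939 ≈ -0.00038132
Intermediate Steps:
((-98 + 110)*(-2))/62939 = (12*(-2))*(1/62939) = -24*1/62939 = -24/62939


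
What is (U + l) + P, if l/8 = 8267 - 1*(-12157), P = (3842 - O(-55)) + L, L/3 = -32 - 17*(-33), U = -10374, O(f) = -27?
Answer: 158474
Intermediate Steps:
L = 1587 (L = 3*(-32 - 17*(-33)) = 3*(-32 + 561) = 3*529 = 1587)
P = 5456 (P = (3842 - 1*(-27)) + 1587 = (3842 + 27) + 1587 = 3869 + 1587 = 5456)
l = 163392 (l = 8*(8267 - 1*(-12157)) = 8*(8267 + 12157) = 8*20424 = 163392)
(U + l) + P = (-10374 + 163392) + 5456 = 153018 + 5456 = 158474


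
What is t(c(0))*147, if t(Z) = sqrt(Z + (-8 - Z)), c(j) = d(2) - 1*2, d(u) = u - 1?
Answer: 294*I*sqrt(2) ≈ 415.78*I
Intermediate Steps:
d(u) = -1 + u
c(j) = -1 (c(j) = (-1 + 2) - 1*2 = 1 - 2 = -1)
t(Z) = 2*I*sqrt(2) (t(Z) = sqrt(-8) = 2*I*sqrt(2))
t(c(0))*147 = (2*I*sqrt(2))*147 = 294*I*sqrt(2)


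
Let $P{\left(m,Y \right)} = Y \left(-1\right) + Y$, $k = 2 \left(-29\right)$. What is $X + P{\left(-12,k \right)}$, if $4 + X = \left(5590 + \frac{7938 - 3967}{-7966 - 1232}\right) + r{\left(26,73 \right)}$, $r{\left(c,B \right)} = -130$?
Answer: $\frac{50180317}{9198} \approx 5455.6$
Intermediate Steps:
$k = -58$
$P{\left(m,Y \right)} = 0$ ($P{\left(m,Y \right)} = - Y + Y = 0$)
$X = \frac{50180317}{9198}$ ($X = -4 + \left(\left(5590 + \frac{7938 - 3967}{-7966 - 1232}\right) - 130\right) = -4 + \left(\left(5590 + \frac{3971}{-9198}\right) - 130\right) = -4 + \left(\left(5590 + 3971 \left(- \frac{1}{9198}\right)\right) - 130\right) = -4 + \left(\left(5590 - \frac{3971}{9198}\right) - 130\right) = -4 + \left(\frac{51412849}{9198} - 130\right) = -4 + \frac{50217109}{9198} = \frac{50180317}{9198} \approx 5455.6$)
$X + P{\left(-12,k \right)} = \frac{50180317}{9198} + 0 = \frac{50180317}{9198}$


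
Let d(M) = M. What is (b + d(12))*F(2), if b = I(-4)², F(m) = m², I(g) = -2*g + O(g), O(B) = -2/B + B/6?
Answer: 2641/9 ≈ 293.44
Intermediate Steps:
O(B) = -2/B + B/6 (O(B) = -2/B + B*(⅙) = -2/B + B/6)
I(g) = -2/g - 11*g/6 (I(g) = -2*g + (-2/g + g/6) = -2/g - 11*g/6)
b = 2209/36 (b = (-2/(-4) - 11/6*(-4))² = (-2*(-¼) + 22/3)² = (½ + 22/3)² = (47/6)² = 2209/36 ≈ 61.361)
(b + d(12))*F(2) = (2209/36 + 12)*2² = (2641/36)*4 = 2641/9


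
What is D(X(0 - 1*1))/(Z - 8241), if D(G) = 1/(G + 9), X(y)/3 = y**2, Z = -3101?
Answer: -1/136104 ≈ -7.3473e-6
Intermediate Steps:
X(y) = 3*y**2
D(G) = 1/(9 + G)
D(X(0 - 1*1))/(Z - 8241) = 1/((-3101 - 8241)*(9 + 3*(0 - 1*1)**2)) = 1/((-11342)*(9 + 3*(0 - 1)**2)) = -1/(11342*(9 + 3*(-1)**2)) = -1/(11342*(9 + 3*1)) = -1/(11342*(9 + 3)) = -1/11342/12 = -1/11342*1/12 = -1/136104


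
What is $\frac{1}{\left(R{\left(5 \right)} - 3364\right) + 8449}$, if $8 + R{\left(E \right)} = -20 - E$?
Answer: $\frac{1}{5052} \approx 0.00019794$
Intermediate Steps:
$R{\left(E \right)} = -28 - E$ ($R{\left(E \right)} = -8 - \left(20 + E\right) = -28 - E$)
$\frac{1}{\left(R{\left(5 \right)} - 3364\right) + 8449} = \frac{1}{\left(\left(-28 - 5\right) - 3364\right) + 8449} = \frac{1}{\left(-33 - 3364\right) + 8449} = \frac{1}{-3397 + 8449} = \frac{1}{5052}$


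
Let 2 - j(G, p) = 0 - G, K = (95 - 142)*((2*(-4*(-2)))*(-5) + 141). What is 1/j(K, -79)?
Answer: -1/2865 ≈ -0.00034904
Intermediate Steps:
K = -2867 (K = -47*((2*8)*(-5) + 141) = -47*(16*(-5) + 141) = -47*(-80 + 141) = -47*61 = -2867)
j(G, p) = 2 + G (j(G, p) = 2 - (0 - G) = 2 - (-1)*G = 2 + G)
1/j(K, -79) = 1/(2 - 2867) = 1/(-2865) = -1/2865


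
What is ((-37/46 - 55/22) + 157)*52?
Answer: 183820/23 ≈ 7992.2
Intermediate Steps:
((-37/46 - 55/22) + 157)*52 = ((-37*1/46 - 55*1/22) + 157)*52 = ((-37/46 - 5/2) + 157)*52 = (-76/23 + 157)*52 = (3535/23)*52 = 183820/23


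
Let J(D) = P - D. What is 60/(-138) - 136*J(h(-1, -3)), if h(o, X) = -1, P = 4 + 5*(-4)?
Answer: 46910/23 ≈ 2039.6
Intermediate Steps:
P = -16 (P = 4 - 20 = -16)
J(D) = -16 - D
60/(-138) - 136*J(h(-1, -3)) = 60/(-138) - 136*(-16 - 1*(-1)) = 60*(-1/138) - 136*(-16 + 1) = -10/23 - 136*(-15) = -10/23 + 2040 = 46910/23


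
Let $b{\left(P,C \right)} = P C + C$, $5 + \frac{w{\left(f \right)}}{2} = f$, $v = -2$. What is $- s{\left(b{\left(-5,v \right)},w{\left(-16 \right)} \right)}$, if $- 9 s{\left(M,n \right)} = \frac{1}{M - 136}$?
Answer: $- \frac{1}{1152} \approx -0.00086806$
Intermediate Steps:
$w{\left(f \right)} = -10 + 2 f$
$b{\left(P,C \right)} = C + C P$ ($b{\left(P,C \right)} = C P + C = C + C P$)
$s{\left(M,n \right)} = - \frac{1}{9 \left(-136 + M\right)}$ ($s{\left(M,n \right)} = - \frac{1}{9 \left(M - 136\right)} = - \frac{1}{9 \left(-136 + M\right)}$)
$- s{\left(b{\left(-5,v \right)},w{\left(-16 \right)} \right)} = - \frac{-1}{-1224 + 9 \left(- 2 \left(1 - 5\right)\right)} = - \frac{-1}{-1224 + 9 \left(\left(-2\right) \left(-4\right)\right)} = - \frac{-1}{-1224 + 9 \cdot 8} = - \frac{-1}{-1224 + 72} = - \frac{-1}{-1152} = - \frac{\left(-1\right) \left(-1\right)}{1152} = \left(-1\right) \frac{1}{1152} = - \frac{1}{1152}$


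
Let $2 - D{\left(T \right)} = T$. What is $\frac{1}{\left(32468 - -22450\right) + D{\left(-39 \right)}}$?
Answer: $\frac{1}{54959} \approx 1.8195 \cdot 10^{-5}$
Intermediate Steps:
$D{\left(T \right)} = 2 - T$
$\frac{1}{\left(32468 - -22450\right) + D{\left(-39 \right)}} = \frac{1}{\left(32468 - -22450\right) + \left(2 - -39\right)} = \frac{1}{\left(32468 + 22450\right) + \left(2 + 39\right)} = \frac{1}{54918 + 41} = \frac{1}{54959}$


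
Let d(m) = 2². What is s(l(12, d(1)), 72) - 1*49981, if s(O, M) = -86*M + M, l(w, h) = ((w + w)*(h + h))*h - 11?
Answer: -56101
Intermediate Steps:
d(m) = 4
l(w, h) = -11 + 4*w*h² (l(w, h) = ((2*w)*(2*h))*h - 11 = (4*h*w)*h - 11 = 4*w*h² - 11 = -11 + 4*w*h²)
s(O, M) = -85*M
s(l(12, d(1)), 72) - 1*49981 = -85*72 - 1*49981 = -6120 - 49981 = -56101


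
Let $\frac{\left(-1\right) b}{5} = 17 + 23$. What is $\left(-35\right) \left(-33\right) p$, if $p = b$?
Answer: $-231000$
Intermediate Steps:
$b = -200$ ($b = - 5 \left(17 + 23\right) = \left(-5\right) 40 = -200$)
$p = -200$
$\left(-35\right) \left(-33\right) p = \left(-35\right) \left(-33\right) \left(-200\right) = 1155 \left(-200\right) = -231000$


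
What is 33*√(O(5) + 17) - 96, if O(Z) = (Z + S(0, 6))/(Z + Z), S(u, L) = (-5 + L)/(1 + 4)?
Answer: -96 + 33*√438/5 ≈ 42.128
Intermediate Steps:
S(u, L) = -1 + L/5 (S(u, L) = (-5 + L)/5 = (-5 + L)*(⅕) = -1 + L/5)
O(Z) = (⅕ + Z)/(2*Z) (O(Z) = (Z + (-1 + (⅕)*6))/(Z + Z) = (Z + (-1 + 6/5))/((2*Z)) = (Z + ⅕)*(1/(2*Z)) = (⅕ + Z)*(1/(2*Z)) = (⅕ + Z)/(2*Z))
33*√(O(5) + 17) - 96 = 33*√((⅒)*(1 + 5*5)/5 + 17) - 96 = 33*√((⅒)*(⅕)*(1 + 25) + 17) - 96 = 33*√((⅒)*(⅕)*26 + 17) - 96 = 33*√(13/25 + 17) - 96 = 33*√(438/25) - 96 = 33*(√438/5) - 96 = 33*√438/5 - 96 = -96 + 33*√438/5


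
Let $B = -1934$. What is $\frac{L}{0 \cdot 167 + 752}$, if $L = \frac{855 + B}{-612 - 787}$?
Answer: $\frac{1079}{1052048} \approx 0.0010256$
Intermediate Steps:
$L = \frac{1079}{1399}$ ($L = \frac{855 - 1934}{-612 - 787} = - \frac{1079}{-1399} = \left(-1079\right) \left(- \frac{1}{1399}\right) = \frac{1079}{1399} \approx 0.77127$)
$\frac{L}{0 \cdot 167 + 752} = \frac{1}{0 \cdot 167 + 752} \cdot \frac{1079}{1399} = \frac{1}{0 + 752} \cdot \frac{1079}{1399} = \frac{1}{752} \cdot \frac{1079}{1399} = \frac{1079}{1052048}$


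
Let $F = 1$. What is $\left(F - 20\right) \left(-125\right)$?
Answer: $2375$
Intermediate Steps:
$\left(F - 20\right) \left(-125\right) = \left(1 - 20\right) \left(-125\right) = \left(-19\right) \left(-125\right) = 2375$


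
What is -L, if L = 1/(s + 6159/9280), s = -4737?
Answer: 9280/43953201 ≈ 0.00021113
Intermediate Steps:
L = -9280/43953201 (L = 1/(-4737 + 6159/9280) = 1/(-43953201/9280) = -9280/43953201 ≈ -0.00021113)
-L = -1*(-9280/43953201) = 9280/43953201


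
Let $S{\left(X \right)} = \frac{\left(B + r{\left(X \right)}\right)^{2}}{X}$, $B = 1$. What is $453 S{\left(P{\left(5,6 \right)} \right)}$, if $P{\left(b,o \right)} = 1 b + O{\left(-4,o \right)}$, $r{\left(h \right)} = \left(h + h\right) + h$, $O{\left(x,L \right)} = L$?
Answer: $\frac{523668}{11} \approx 47606.0$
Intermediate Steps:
$r{\left(h \right)} = 3 h$ ($r{\left(h \right)} = 2 h + h = 3 h$)
$P{\left(b,o \right)} = b + o$ ($P{\left(b,o \right)} = 1 b + o = b + o$)
$S{\left(X \right)} = \frac{\left(1 + 3 X\right)^{2}}{X}$
$453 S{\left(P{\left(5,6 \right)} \right)} = 453 \frac{\left(1 + 3 \left(5 + 6\right)\right)^{2}}{5 + 6} = 453 \frac{\left(1 + 3 \cdot 11\right)^{2}}{11} = 453 \frac{\left(1 + 33\right)^{2}}{11} = 453 \frac{34^{2}}{11} = 453 \cdot \frac{1}{11} \cdot 1156 = 453 \cdot \frac{1156}{11} = \frac{523668}{11}$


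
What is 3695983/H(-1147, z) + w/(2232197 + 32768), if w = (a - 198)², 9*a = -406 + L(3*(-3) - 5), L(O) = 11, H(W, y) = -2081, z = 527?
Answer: -678063180439546/381784765365 ≈ -1776.0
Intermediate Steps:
a = -395/9 (a = (-406 + 11)/9 = (⅑)*(-395) = -395/9 ≈ -43.889)
w = 4739329/81 (w = (-395/9 - 198)² = (-2177/9)² = 4739329/81 ≈ 58510.)
3695983/H(-1147, z) + w/(2232197 + 32768) = 3695983/(-2081) + 4739329/(81*(2232197 + 32768)) = 3695983*(-1/2081) + (4739329/81)/2264965 = -3695983/2081 + (4739329/81)*(1/2264965) = -3695983/2081 + 4739329/183462165 = -678063180439546/381784765365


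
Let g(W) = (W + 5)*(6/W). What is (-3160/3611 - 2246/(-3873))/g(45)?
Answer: -2064187/46618010 ≈ -0.044279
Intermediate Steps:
g(W) = 6*(5 + W)/W (g(W) = (5 + W)*(6/W) = 6*(5 + W)/W)
(-3160/3611 - 2246/(-3873))/g(45) = (-3160/3611 - 2246/(-3873))/(6 + 30/45) = (-3160*1/3611 - 2246*(-1/3873))/(6 + 30*(1/45)) = (-3160/3611 + 2246/3873)/(6 + ⅔) = -4128374/(13985403*20/3) = -4128374/13985403*3/20 = -2064187/46618010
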